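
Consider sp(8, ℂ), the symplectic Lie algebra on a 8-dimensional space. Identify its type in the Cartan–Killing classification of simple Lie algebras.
This is sp(8), which has dimension 8(8+1)/2 = 36 and rank 8/2 = 4. In the classification of classical Lie algebras, the symplectic algebra sp(2n) has type C_n; here n = 4, so the Dynkin diagram is a chain of 4 nodes with a double edge at one end; the terminal node there is the unique long simple root (C_4). Hence the type is C_4.

C4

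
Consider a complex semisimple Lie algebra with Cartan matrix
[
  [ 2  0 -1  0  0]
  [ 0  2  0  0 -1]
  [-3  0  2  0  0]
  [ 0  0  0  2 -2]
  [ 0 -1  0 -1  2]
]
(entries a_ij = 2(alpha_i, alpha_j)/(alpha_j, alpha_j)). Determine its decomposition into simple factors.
C_3 (sp(6)) ⊕ G_2

The diagram associated to this matrix has two connected components: the simple roots {alpha_2, alpha_4, alpha_5} form a chain of 3 nodes with a double edge at one end; the terminal node there is the unique long simple root (C_3), and {alpha_1, alpha_3} form two nodes joined by a triple edge (G_2). A semisimple Lie algebra decomposes uniquely as the direct sum of simple ideals, one per connected component of its Dynkin diagram, so g ≅ C_3 ⊕ G_2 (dimension 21 + 14 = 35).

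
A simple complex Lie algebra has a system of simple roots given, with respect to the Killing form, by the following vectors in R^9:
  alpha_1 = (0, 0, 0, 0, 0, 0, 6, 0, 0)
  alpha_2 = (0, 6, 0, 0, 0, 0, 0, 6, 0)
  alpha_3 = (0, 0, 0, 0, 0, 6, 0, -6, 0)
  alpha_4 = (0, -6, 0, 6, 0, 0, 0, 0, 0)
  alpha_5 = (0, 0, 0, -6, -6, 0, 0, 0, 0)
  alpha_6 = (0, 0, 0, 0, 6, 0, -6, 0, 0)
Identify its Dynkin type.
B_6 (so(13))

Compute the Cartan integers a_ij = 2(alpha_i, alpha_j)/(alpha_j, alpha_j); the resulting 6x6 Cartan matrix is
[[2, 0, 0, 0, 0, -1], [0, 2, -1, -1, 0, 0], [0, -1, 2, 0, 0, 0], [0, -1, 0, 2, -1, 0], [0, 0, 0, -1, 2, -1], [-2, 0, 0, 0, -1, 2]].
The roots have two lengths (squared-length ratio 2:1); the short ones are alpha_{1}. The associated Dynkin diagram is a chain of 6 nodes with a double edge at one end; the terminal node there is the unique short simple root (B_6), so the type is B_6 (the algebra so(13)).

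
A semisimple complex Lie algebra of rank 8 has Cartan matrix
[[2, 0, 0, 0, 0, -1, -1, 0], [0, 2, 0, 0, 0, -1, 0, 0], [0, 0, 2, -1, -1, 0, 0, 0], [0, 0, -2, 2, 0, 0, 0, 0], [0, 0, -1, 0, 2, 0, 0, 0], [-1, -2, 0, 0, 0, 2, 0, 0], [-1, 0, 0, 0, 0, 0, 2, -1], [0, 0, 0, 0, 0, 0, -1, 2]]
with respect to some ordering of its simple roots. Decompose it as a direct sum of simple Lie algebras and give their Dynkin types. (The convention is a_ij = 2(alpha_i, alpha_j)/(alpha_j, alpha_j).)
The diagram associated to this matrix has two connected components: the simple roots {alpha_1, alpha_2, alpha_6, alpha_7, alpha_8} form a chain of 5 nodes with a double edge at one end; the terminal node there is the unique short simple root (B_5), and {alpha_3, alpha_4, alpha_5} form a chain of 3 nodes with a double edge at one end; the terminal node there is the unique long simple root (C_3). A semisimple Lie algebra decomposes uniquely as the direct sum of simple ideals, one per connected component of its Dynkin diagram, so g ≅ B_5 ⊕ C_3 (dimension 55 + 21 = 76).

B_5 ⊕ C_3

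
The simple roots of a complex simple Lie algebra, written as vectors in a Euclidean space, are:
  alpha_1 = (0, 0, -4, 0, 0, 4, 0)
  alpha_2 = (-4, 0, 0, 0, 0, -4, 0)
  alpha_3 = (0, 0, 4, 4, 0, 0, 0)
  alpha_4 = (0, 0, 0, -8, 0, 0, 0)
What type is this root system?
C_4 (sp(8))

Compute the Cartan integers a_ij = 2(alpha_i, alpha_j)/(alpha_j, alpha_j); the resulting 4x4 Cartan matrix is
[[2, -1, -1, 0], [-1, 2, 0, 0], [-1, 0, 2, -1], [0, 0, -2, 2]].
The roots have two lengths (squared-length ratio 2:1); the short ones are alpha_{1,2,3}. The associated Dynkin diagram is a chain of 4 nodes with a double edge at one end; the terminal node there is the unique long simple root (C_4), so the type is C_4 (the algebra sp(8)).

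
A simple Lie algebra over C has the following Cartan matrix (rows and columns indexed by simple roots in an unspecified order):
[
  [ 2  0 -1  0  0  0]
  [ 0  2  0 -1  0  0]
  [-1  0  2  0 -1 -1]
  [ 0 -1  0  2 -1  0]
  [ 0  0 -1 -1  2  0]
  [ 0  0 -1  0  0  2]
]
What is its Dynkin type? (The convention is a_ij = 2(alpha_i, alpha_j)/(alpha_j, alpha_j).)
D6

The matrix has rank 6 with 2's on the diagonal. Reading the off-diagonal entries as Dynkin edges (a single edge where a_ij = a_ji = -1; a double or triple edge where a_ij * a_ji = 2 or 3), the diagram is a chain of 4 nodes with a fork of two nodes at one end (D_6). One simple-root ordering that puts it in standard form is (alpha_2, alpha_4, alpha_5, alpha_3, alpha_6, alpha_1). So the algebra is type D_6, i.e. so(12).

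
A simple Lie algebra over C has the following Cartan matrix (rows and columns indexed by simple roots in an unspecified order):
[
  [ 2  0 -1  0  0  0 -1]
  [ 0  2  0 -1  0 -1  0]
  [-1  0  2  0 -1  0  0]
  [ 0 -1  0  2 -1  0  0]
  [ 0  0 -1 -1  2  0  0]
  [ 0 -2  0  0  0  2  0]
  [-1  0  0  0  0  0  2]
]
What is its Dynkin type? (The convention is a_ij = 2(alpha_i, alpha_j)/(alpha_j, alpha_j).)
C_7 (sp(14))

The matrix has rank 7 with 2's on the diagonal. Reading the off-diagonal entries as Dynkin edges (a single edge where a_ij = a_ji = -1; a double or triple edge where a_ij * a_ji = 2 or 3), the diagram is a chain of 7 nodes with a double edge at one end; the terminal node there is the unique long simple root (C_7). One simple-root ordering that puts it in standard form is (alpha_7, alpha_1, alpha_3, alpha_5, alpha_4, alpha_2, alpha_6). So the algebra is type C_7, i.e. sp(14).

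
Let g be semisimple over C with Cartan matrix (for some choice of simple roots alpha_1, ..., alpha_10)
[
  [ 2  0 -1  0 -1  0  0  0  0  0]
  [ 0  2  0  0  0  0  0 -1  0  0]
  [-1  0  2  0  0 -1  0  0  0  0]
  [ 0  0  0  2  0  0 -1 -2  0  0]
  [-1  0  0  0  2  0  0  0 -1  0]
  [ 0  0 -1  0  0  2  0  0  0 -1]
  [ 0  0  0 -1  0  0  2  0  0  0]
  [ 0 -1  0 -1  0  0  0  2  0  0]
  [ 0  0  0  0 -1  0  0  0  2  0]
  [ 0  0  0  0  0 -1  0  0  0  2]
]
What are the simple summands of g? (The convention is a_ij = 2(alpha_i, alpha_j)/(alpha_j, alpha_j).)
The diagram associated to this matrix has two connected components: the simple roots {alpha_1, alpha_3, alpha_5, alpha_6, alpha_9, alpha_10} form a chain of 6 nodes with single edges (A_6), and {alpha_2, alpha_4, alpha_7, alpha_8} form a chain of 4 nodes with a double edge between the middle two (F_4). A semisimple Lie algebra decomposes uniquely as the direct sum of simple ideals, one per connected component of its Dynkin diagram, so g ≅ A_6 ⊕ F_4 (dimension 48 + 52 = 100).

A_6 (sl(7)) + F_4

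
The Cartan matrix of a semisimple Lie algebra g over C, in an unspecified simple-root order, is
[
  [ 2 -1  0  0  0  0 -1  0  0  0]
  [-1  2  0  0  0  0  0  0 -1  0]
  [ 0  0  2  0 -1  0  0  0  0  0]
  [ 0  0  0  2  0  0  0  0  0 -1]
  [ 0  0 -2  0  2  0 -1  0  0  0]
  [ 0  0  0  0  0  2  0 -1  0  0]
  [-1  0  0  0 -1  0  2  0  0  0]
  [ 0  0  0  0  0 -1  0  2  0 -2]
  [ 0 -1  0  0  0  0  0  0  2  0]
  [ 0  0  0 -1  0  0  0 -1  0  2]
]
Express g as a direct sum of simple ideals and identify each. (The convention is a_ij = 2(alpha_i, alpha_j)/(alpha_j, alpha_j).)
type B_6 + type F_4

The diagram associated to this matrix has two connected components: the simple roots {alpha_1, alpha_2, alpha_3, alpha_5, alpha_7, alpha_9} form a chain of 6 nodes with a double edge at one end; the terminal node there is the unique short simple root (B_6), and {alpha_4, alpha_6, alpha_8, alpha_10} form a chain of 4 nodes with a double edge between the middle two (F_4). A semisimple Lie algebra decomposes uniquely as the direct sum of simple ideals, one per connected component of its Dynkin diagram, so g ≅ B_6 ⊕ F_4 (dimension 78 + 52 = 130).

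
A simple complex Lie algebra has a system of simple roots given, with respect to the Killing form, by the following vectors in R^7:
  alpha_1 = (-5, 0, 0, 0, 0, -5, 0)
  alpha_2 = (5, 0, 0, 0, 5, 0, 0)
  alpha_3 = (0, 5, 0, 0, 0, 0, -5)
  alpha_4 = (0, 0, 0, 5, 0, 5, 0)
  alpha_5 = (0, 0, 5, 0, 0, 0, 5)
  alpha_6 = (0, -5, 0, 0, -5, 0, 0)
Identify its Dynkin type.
A6

Compute the Cartan integers a_ij = 2(alpha_i, alpha_j)/(alpha_j, alpha_j); the resulting 6x6 Cartan matrix is
[[2, -1, 0, -1, 0, 0], [-1, 2, 0, 0, 0, -1], [0, 0, 2, 0, -1, -1], [-1, 0, 0, 2, 0, 0], [0, 0, -1, 0, 2, 0], [0, -1, -1, 0, 0, 2]].
All simple roots have the same length, so the diagram is simply laced. The associated Dynkin diagram is a chain of 6 nodes with single edges (A_6), so the type is A_6 (the algebra sl(7)).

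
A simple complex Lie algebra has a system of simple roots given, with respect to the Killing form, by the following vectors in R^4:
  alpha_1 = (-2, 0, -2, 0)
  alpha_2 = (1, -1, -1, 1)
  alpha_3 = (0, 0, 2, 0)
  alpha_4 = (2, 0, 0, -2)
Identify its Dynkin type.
Compute the Cartan integers a_ij = 2(alpha_i, alpha_j)/(alpha_j, alpha_j); the resulting 4x4 Cartan matrix is
[[2, 0, -2, -1], [0, 2, -1, 0], [-1, -1, 2, 0], [-1, 0, 0, 2]].
The roots have two lengths (squared-length ratio 2:1); the short ones are alpha_{2,3}. The associated Dynkin diagram is a chain of 4 nodes with a double edge between the middle two (F_4), so the type is F_4.

F_4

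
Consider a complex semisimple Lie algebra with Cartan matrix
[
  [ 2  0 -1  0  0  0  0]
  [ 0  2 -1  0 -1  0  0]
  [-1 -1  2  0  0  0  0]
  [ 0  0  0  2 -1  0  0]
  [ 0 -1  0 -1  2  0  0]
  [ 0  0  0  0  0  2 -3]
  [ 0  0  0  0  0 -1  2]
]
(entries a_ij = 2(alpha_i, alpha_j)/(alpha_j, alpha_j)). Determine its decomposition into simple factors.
A5 ⊕ G2

The diagram associated to this matrix has two connected components: the simple roots {alpha_1, alpha_2, alpha_3, alpha_4, alpha_5} form a chain of 5 nodes with single edges (A_5), and {alpha_6, alpha_7} form two nodes joined by a triple edge (G_2). A semisimple Lie algebra decomposes uniquely as the direct sum of simple ideals, one per connected component of its Dynkin diagram, so g ≅ A_5 ⊕ G_2 (dimension 35 + 14 = 49).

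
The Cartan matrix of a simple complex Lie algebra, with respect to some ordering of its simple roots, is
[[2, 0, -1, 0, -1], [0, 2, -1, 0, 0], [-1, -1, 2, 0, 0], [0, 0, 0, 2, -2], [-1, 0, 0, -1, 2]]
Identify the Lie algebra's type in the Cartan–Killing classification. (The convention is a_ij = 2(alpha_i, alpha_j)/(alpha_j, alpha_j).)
The matrix has rank 5 with 2's on the diagonal. Reading the off-diagonal entries as Dynkin edges (a single edge where a_ij = a_ji = -1; a double or triple edge where a_ij * a_ji = 2 or 3), the diagram is a chain of 5 nodes with a double edge at one end; the terminal node there is the unique long simple root (C_5). One simple-root ordering that puts it in standard form is (alpha_2, alpha_3, alpha_1, alpha_5, alpha_4). So the algebra is type C_5, i.e. sp(10).

type C_5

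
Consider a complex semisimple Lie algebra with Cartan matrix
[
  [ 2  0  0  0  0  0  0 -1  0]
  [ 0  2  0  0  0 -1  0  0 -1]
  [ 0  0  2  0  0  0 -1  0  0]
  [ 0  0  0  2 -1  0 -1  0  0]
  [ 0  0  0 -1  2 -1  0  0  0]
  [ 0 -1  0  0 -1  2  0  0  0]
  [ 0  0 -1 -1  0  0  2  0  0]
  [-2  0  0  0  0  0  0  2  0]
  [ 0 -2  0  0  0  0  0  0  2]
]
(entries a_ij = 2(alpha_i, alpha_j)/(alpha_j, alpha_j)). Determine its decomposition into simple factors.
The diagram associated to this matrix has two connected components: the simple roots {alpha_1, alpha_8} form a chain of 2 nodes with a double edge at one end; the terminal node there is the unique short simple root (B_2), and {alpha_2, alpha_3, alpha_4, alpha_5, alpha_6, alpha_7, alpha_9} form a chain of 7 nodes with a double edge at one end; the terminal node there is the unique long simple root (C_7). A semisimple Lie algebra decomposes uniquely as the direct sum of simple ideals, one per connected component of its Dynkin diagram, so g ≅ B_2 ⊕ C_7 (dimension 10 + 105 = 115).

B_2 (so(5)) + C_7 (sp(14))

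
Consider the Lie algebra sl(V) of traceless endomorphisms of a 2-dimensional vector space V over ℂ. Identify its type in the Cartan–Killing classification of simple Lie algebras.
A_1 (sl(2))

This is sl(2), which has dimension 2^2 - 1 = 3 and rank 2 - 1 = 1 (a Cartan subalgebra is the diagonal traceless matrices). In the classification of classical Lie algebras, the special linear algebra sl(n+1) has type A_n; here n = 1, so the Dynkin diagram is a chain of 1 nodes with single edges (A_1). Hence the type is A_1.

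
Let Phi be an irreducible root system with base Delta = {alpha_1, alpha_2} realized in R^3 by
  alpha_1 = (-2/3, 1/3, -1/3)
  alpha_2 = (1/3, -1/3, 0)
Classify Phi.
Compute the Cartan integers a_ij = 2(alpha_i, alpha_j)/(alpha_j, alpha_j); the resulting 2x2 Cartan matrix is
[[2, -3], [-1, 2]].
The roots have two lengths (squared-length ratio 3:1); the short ones are alpha_{2}. The associated Dynkin diagram is two nodes joined by a triple edge (G_2), so the type is G_2.

G_2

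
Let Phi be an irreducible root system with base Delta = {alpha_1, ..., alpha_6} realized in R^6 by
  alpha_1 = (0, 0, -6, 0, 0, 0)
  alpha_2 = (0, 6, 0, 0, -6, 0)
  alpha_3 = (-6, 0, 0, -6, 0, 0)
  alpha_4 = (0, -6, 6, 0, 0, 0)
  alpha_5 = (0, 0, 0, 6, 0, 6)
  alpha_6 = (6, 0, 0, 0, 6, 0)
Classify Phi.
B_6 (so(13))

Compute the Cartan integers a_ij = 2(alpha_i, alpha_j)/(alpha_j, alpha_j); the resulting 6x6 Cartan matrix is
[[2, 0, 0, -1, 0, 0], [0, 2, 0, -1, 0, -1], [0, 0, 2, 0, -1, -1], [-2, -1, 0, 2, 0, 0], [0, 0, -1, 0, 2, 0], [0, -1, -1, 0, 0, 2]].
The roots have two lengths (squared-length ratio 2:1); the short ones are alpha_{1}. The associated Dynkin diagram is a chain of 6 nodes with a double edge at one end; the terminal node there is the unique short simple root (B_6), so the type is B_6 (the algebra so(13)).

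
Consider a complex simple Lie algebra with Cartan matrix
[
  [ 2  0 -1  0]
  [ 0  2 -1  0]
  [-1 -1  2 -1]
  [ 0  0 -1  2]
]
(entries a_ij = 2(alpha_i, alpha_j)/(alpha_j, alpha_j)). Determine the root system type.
D4

The matrix has rank 4 with 2's on the diagonal. Reading the off-diagonal entries as Dynkin edges (a single edge where a_ij = a_ji = -1; a double or triple edge where a_ij * a_ji = 2 or 3), the diagram is a chain of 2 nodes with a fork of two nodes at one end (D_4). One simple-root ordering that puts it in standard form is (alpha_2, alpha_3, alpha_4, alpha_1). So the algebra is type D_4, i.e. so(8).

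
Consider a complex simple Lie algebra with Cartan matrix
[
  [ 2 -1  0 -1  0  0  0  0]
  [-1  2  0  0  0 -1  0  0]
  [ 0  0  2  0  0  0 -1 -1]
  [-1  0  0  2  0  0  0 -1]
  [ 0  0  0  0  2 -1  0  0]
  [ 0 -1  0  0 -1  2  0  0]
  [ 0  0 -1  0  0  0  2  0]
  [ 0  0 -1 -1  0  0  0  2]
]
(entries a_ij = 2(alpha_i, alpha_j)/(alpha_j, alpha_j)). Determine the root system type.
type A_8

The matrix has rank 8 with 2's on the diagonal. Reading the off-diagonal entries as Dynkin edges (a single edge where a_ij = a_ji = -1; a double or triple edge where a_ij * a_ji = 2 or 3), the diagram is a chain of 8 nodes with single edges (A_8). One simple-root ordering that puts it in standard form is (alpha_5, alpha_6, alpha_2, alpha_1, alpha_4, alpha_8, alpha_3, alpha_7). So the algebra is type A_8, i.e. sl(9).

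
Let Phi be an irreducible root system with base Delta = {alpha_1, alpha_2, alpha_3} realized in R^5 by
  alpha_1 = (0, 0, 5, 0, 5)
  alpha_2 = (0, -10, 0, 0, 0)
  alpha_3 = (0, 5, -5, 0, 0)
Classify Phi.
Compute the Cartan integers a_ij = 2(alpha_i, alpha_j)/(alpha_j, alpha_j); the resulting 3x3 Cartan matrix is
[[2, 0, -1], [0, 2, -2], [-1, -1, 2]].
The roots have two lengths (squared-length ratio 2:1); the short ones are alpha_{1,3}. The associated Dynkin diagram is a chain of 3 nodes with a double edge at one end; the terminal node there is the unique long simple root (C_3), so the type is C_3 (the algebra sp(6)).

C3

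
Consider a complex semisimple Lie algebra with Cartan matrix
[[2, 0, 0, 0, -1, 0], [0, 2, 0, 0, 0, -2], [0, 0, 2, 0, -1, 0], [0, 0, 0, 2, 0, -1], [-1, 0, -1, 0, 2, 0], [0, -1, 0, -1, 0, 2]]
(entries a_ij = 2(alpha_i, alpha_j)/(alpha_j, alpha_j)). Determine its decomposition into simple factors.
The diagram associated to this matrix has two connected components: the simple roots {alpha_1, alpha_3, alpha_5} form a chain of 3 nodes with single edges (A_3), and {alpha_2, alpha_4, alpha_6} form a chain of 3 nodes with a double edge at one end; the terminal node there is the unique long simple root (C_3). A semisimple Lie algebra decomposes uniquely as the direct sum of simple ideals, one per connected component of its Dynkin diagram, so g ≅ A_3 ⊕ C_3 (dimension 15 + 21 = 36).

A_3 (sl(4)) + C_3 (sp(6))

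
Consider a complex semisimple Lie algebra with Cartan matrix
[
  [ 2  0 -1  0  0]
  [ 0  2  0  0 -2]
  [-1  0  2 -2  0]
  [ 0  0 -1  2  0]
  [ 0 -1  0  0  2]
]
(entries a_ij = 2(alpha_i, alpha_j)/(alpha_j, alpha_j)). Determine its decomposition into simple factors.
The diagram associated to this matrix has two connected components: the simple roots {alpha_2, alpha_5} form a chain of 2 nodes with a double edge at one end; the terminal node there is the unique short simple root (B_2), and {alpha_1, alpha_3, alpha_4} form a chain of 3 nodes with a double edge at one end; the terminal node there is the unique short simple root (B_3). A semisimple Lie algebra decomposes uniquely as the direct sum of simple ideals, one per connected component of its Dynkin diagram, so g ≅ B_2 ⊕ B_3 (dimension 10 + 21 = 31).

B2 + B3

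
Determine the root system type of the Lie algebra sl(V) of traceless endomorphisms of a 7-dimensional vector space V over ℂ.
This is sl(7), which has dimension 7^2 - 1 = 48 and rank 7 - 1 = 6 (a Cartan subalgebra is the diagonal traceless matrices). In the classification of classical Lie algebras, the special linear algebra sl(n+1) has type A_n; here n = 6, so the Dynkin diagram is a chain of 6 nodes with single edges (A_6). Hence the type is A_6.

A6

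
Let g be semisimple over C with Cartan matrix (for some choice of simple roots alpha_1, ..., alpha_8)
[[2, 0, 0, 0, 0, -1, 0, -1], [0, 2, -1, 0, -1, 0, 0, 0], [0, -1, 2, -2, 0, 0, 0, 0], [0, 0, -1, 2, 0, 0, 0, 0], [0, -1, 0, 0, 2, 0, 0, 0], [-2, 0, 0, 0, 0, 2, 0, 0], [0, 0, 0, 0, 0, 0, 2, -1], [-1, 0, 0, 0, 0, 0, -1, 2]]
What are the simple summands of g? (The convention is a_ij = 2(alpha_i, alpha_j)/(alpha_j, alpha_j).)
The diagram associated to this matrix has two connected components: the simple roots {alpha_2, alpha_3, alpha_4, alpha_5} form a chain of 4 nodes with a double edge at one end; the terminal node there is the unique short simple root (B_4), and {alpha_1, alpha_6, alpha_7, alpha_8} form a chain of 4 nodes with a double edge at one end; the terminal node there is the unique long simple root (C_4). A semisimple Lie algebra decomposes uniquely as the direct sum of simple ideals, one per connected component of its Dynkin diagram, so g ≅ B_4 ⊕ C_4 (dimension 36 + 36 = 72).

B4 ⊕ C4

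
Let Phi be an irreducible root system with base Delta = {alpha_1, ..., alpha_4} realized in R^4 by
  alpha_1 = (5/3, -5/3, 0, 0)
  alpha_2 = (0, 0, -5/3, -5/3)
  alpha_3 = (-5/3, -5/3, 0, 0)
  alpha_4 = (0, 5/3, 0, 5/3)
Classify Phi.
Compute the Cartan integers a_ij = 2(alpha_i, alpha_j)/(alpha_j, alpha_j); the resulting 4x4 Cartan matrix is
[[2, 0, 0, -1], [0, 2, 0, -1], [0, 0, 2, -1], [-1, -1, -1, 2]].
All simple roots have the same length, so the diagram is simply laced. The associated Dynkin diagram is a chain of 2 nodes with a fork of two nodes at one end (D_4), so the type is D_4 (the algebra so(8)).

type D_4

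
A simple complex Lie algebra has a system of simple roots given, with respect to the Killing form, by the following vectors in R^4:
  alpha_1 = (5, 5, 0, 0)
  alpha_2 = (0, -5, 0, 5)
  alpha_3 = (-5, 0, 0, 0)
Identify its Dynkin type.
Compute the Cartan integers a_ij = 2(alpha_i, alpha_j)/(alpha_j, alpha_j); the resulting 3x3 Cartan matrix is
[[2, -1, -2], [-1, 2, 0], [-1, 0, 2]].
The roots have two lengths (squared-length ratio 2:1); the short ones are alpha_{3}. The associated Dynkin diagram is a chain of 3 nodes with a double edge at one end; the terminal node there is the unique short simple root (B_3), so the type is B_3 (the algebra so(7)).

B_3 (so(7))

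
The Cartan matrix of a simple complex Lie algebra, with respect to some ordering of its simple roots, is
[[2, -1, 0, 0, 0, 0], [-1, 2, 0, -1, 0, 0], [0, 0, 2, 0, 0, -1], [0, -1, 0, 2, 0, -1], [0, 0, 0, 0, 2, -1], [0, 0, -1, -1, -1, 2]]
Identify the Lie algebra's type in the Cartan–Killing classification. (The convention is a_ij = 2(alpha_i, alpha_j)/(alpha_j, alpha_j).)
type D_6

The matrix has rank 6 with 2's on the diagonal. Reading the off-diagonal entries as Dynkin edges (a single edge where a_ij = a_ji = -1; a double or triple edge where a_ij * a_ji = 2 or 3), the diagram is a chain of 4 nodes with a fork of two nodes at one end (D_6). One simple-root ordering that puts it in standard form is (alpha_1, alpha_2, alpha_4, alpha_6, alpha_5, alpha_3). So the algebra is type D_6, i.e. so(12).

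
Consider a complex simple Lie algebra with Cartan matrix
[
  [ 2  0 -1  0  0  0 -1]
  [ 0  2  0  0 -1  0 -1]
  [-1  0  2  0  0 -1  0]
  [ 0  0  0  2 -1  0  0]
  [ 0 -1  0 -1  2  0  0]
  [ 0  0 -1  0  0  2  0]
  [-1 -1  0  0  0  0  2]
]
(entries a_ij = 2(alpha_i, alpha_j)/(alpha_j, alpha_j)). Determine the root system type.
The matrix has rank 7 with 2's on the diagonal. Reading the off-diagonal entries as Dynkin edges (a single edge where a_ij = a_ji = -1; a double or triple edge where a_ij * a_ji = 2 or 3), the diagram is a chain of 7 nodes with single edges (A_7). One simple-root ordering that puts it in standard form is (alpha_4, alpha_5, alpha_2, alpha_7, alpha_1, alpha_3, alpha_6). So the algebra is type A_7, i.e. sl(8).

A_7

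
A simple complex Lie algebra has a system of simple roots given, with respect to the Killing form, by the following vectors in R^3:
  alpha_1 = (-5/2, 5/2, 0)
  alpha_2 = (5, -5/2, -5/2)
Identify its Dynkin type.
G_2

Compute the Cartan integers a_ij = 2(alpha_i, alpha_j)/(alpha_j, alpha_j); the resulting 2x2 Cartan matrix is
[[2, -1], [-3, 2]].
The roots have two lengths (squared-length ratio 3:1); the short ones are alpha_{1}. The associated Dynkin diagram is two nodes joined by a triple edge (G_2), so the type is G_2.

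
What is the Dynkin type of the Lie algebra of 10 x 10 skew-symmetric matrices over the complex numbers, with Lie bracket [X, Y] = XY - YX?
D5

This is so(10) with 10 even, which has dimension 10(10-1)/2 = 45 and rank 10/2 = 5. In the classification of classical Lie algebras, the orthogonal algebra so(2n) in an even number of variables has type D_n; here n = 5, so the Dynkin diagram is a chain of 3 nodes with a fork of two nodes at one end (D_5). Hence the type is D_5.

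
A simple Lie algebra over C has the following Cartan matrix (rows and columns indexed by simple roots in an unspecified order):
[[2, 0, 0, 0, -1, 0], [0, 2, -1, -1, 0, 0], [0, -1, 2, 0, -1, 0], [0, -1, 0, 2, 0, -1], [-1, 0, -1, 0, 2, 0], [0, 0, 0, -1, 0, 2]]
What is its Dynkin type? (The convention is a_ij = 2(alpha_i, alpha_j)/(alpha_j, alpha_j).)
The matrix has rank 6 with 2's on the diagonal. Reading the off-diagonal entries as Dynkin edges (a single edge where a_ij = a_ji = -1; a double or triple edge where a_ij * a_ji = 2 or 3), the diagram is a chain of 6 nodes with single edges (A_6). One simple-root ordering that puts it in standard form is (alpha_1, alpha_5, alpha_3, alpha_2, alpha_4, alpha_6). So the algebra is type A_6, i.e. sl(7).

A_6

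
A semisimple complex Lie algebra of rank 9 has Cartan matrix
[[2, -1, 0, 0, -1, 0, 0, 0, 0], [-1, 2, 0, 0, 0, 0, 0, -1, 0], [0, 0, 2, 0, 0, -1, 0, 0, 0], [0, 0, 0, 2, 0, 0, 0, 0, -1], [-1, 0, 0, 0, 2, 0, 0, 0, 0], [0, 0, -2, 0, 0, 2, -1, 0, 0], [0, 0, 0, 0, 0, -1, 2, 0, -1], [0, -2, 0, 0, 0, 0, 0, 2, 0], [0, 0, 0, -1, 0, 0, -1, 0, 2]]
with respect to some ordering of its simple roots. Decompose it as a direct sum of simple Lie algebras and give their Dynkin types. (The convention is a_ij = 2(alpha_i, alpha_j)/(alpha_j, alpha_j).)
The diagram associated to this matrix has two connected components: the simple roots {alpha_3, alpha_4, alpha_6, alpha_7, alpha_9} form a chain of 5 nodes with a double edge at one end; the terminal node there is the unique short simple root (B_5), and {alpha_1, alpha_2, alpha_5, alpha_8} form a chain of 4 nodes with a double edge at one end; the terminal node there is the unique long simple root (C_4). A semisimple Lie algebra decomposes uniquely as the direct sum of simple ideals, one per connected component of its Dynkin diagram, so g ≅ B_5 ⊕ C_4 (dimension 55 + 36 = 91).

B_5 (so(11)) ⊕ C_4 (sp(8))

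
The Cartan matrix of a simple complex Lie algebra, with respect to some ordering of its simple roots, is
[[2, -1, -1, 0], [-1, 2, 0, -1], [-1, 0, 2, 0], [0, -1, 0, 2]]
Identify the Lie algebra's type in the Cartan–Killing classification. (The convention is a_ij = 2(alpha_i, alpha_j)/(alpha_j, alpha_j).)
A4

The matrix has rank 4 with 2's on the diagonal. Reading the off-diagonal entries as Dynkin edges (a single edge where a_ij = a_ji = -1; a double or triple edge where a_ij * a_ji = 2 or 3), the diagram is a chain of 4 nodes with single edges (A_4). One simple-root ordering that puts it in standard form is (alpha_4, alpha_2, alpha_1, alpha_3). So the algebra is type A_4, i.e. sl(5).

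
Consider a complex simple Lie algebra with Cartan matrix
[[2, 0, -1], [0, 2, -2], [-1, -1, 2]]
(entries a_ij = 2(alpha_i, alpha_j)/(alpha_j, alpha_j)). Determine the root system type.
C_3 (sp(6))

The matrix has rank 3 with 2's on the diagonal. Reading the off-diagonal entries as Dynkin edges (a single edge where a_ij = a_ji = -1; a double or triple edge where a_ij * a_ji = 2 or 3), the diagram is a chain of 3 nodes with a double edge at one end; the terminal node there is the unique long simple root (C_3). One simple-root ordering that puts it in standard form is (alpha_1, alpha_3, alpha_2). So the algebra is type C_3, i.e. sp(6).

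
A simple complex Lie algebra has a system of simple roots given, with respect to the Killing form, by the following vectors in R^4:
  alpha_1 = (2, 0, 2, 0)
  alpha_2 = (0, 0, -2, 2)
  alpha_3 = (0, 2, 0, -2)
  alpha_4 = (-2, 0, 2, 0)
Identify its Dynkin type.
type D_4

Compute the Cartan integers a_ij = 2(alpha_i, alpha_j)/(alpha_j, alpha_j); the resulting 4x4 Cartan matrix is
[[2, -1, 0, 0], [-1, 2, -1, -1], [0, -1, 2, 0], [0, -1, 0, 2]].
All simple roots have the same length, so the diagram is simply laced. The associated Dynkin diagram is a chain of 2 nodes with a fork of two nodes at one end (D_4), so the type is D_4 (the algebra so(8)).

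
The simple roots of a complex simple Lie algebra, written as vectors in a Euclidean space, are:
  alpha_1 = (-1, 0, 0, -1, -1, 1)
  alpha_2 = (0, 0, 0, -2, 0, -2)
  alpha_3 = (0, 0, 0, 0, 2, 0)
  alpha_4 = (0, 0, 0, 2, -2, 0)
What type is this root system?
F_4

Compute the Cartan integers a_ij = 2(alpha_i, alpha_j)/(alpha_j, alpha_j); the resulting 4x4 Cartan matrix is
[[2, 0, -1, 0], [0, 2, 0, -1], [-1, 0, 2, -1], [0, -1, -2, 2]].
The roots have two lengths (squared-length ratio 2:1); the short ones are alpha_{1,3}. The associated Dynkin diagram is a chain of 4 nodes with a double edge between the middle two (F_4), so the type is F_4.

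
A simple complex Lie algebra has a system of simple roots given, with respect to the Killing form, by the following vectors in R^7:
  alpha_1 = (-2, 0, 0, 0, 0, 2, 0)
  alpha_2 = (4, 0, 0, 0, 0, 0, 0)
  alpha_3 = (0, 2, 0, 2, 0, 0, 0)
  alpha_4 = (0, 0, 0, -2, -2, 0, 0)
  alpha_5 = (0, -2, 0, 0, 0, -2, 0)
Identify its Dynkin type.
C_5 (sp(10))

Compute the Cartan integers a_ij = 2(alpha_i, alpha_j)/(alpha_j, alpha_j); the resulting 5x5 Cartan matrix is
[[2, -1, 0, 0, -1], [-2, 2, 0, 0, 0], [0, 0, 2, -1, -1], [0, 0, -1, 2, 0], [-1, 0, -1, 0, 2]].
The roots have two lengths (squared-length ratio 2:1); the short ones are alpha_{1,3,4,5}. The associated Dynkin diagram is a chain of 5 nodes with a double edge at one end; the terminal node there is the unique long simple root (C_5), so the type is C_5 (the algebra sp(10)).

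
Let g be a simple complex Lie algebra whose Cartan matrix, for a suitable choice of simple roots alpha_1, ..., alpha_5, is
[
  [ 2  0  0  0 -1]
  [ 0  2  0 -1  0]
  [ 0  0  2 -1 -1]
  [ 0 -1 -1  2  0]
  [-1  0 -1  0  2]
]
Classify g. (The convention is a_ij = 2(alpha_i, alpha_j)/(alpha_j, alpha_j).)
The matrix has rank 5 with 2's on the diagonal. Reading the off-diagonal entries as Dynkin edges (a single edge where a_ij = a_ji = -1; a double or triple edge where a_ij * a_ji = 2 or 3), the diagram is a chain of 5 nodes with single edges (A_5). One simple-root ordering that puts it in standard form is (alpha_1, alpha_5, alpha_3, alpha_4, alpha_2). So the algebra is type A_5, i.e. sl(6).

type A_5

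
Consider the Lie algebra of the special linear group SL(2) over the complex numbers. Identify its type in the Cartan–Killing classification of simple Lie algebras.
This is sl(2), which has dimension 2^2 - 1 = 3 and rank 2 - 1 = 1 (a Cartan subalgebra is the diagonal traceless matrices). In the classification of classical Lie algebras, the special linear algebra sl(n+1) has type A_n; here n = 1, so the Dynkin diagram is a chain of 1 nodes with single edges (A_1). Hence the type is A_1.

A_1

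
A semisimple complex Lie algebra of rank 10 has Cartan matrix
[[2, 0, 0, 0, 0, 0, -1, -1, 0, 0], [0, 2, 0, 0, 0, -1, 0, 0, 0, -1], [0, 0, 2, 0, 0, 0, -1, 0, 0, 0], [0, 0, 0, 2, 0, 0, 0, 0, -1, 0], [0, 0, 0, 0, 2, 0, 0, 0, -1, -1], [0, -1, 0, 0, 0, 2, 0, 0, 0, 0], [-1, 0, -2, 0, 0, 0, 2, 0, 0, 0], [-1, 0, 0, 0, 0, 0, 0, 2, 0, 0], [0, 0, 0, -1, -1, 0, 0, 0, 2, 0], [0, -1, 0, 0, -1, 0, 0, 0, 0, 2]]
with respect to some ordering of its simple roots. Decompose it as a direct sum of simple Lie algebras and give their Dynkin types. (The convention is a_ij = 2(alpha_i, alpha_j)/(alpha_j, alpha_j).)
type A_6 + type B_4

The diagram associated to this matrix has two connected components: the simple roots {alpha_2, alpha_4, alpha_5, alpha_6, alpha_9, alpha_10} form a chain of 6 nodes with single edges (A_6), and {alpha_1, alpha_3, alpha_7, alpha_8} form a chain of 4 nodes with a double edge at one end; the terminal node there is the unique short simple root (B_4). A semisimple Lie algebra decomposes uniquely as the direct sum of simple ideals, one per connected component of its Dynkin diagram, so g ≅ A_6 ⊕ B_4 (dimension 48 + 36 = 84).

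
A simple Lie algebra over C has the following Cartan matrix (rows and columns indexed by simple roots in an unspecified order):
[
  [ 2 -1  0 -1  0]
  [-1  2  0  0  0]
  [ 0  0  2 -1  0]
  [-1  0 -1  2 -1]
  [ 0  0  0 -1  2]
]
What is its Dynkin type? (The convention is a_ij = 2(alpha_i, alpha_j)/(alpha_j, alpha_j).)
The matrix has rank 5 with 2's on the diagonal. Reading the off-diagonal entries as Dynkin edges (a single edge where a_ij = a_ji = -1; a double or triple edge where a_ij * a_ji = 2 or 3), the diagram is a chain of 3 nodes with a fork of two nodes at one end (D_5). One simple-root ordering that puts it in standard form is (alpha_2, alpha_1, alpha_4, alpha_3, alpha_5). So the algebra is type D_5, i.e. so(10).

D5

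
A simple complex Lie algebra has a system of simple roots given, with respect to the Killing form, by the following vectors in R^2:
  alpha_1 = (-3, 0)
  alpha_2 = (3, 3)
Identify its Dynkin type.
Compute the Cartan integers a_ij = 2(alpha_i, alpha_j)/(alpha_j, alpha_j); the resulting 2x2 Cartan matrix is
[[2, -1], [-2, 2]].
The roots have two lengths (squared-length ratio 2:1); the short ones are alpha_{1}. The associated Dynkin diagram is a chain of 2 nodes with a double edge at one end; the terminal node there is the unique short simple root (B_2), so the type is B_2 (the algebra so(5)).

B_2 (so(5))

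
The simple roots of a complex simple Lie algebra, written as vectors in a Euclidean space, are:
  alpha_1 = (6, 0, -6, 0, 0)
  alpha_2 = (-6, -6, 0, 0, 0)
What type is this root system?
A_2 (sl(3))

Compute the Cartan integers a_ij = 2(alpha_i, alpha_j)/(alpha_j, alpha_j); the resulting 2x2 Cartan matrix is
[[2, -1], [-1, 2]].
All simple roots have the same length, so the diagram is simply laced. The associated Dynkin diagram is a chain of 2 nodes with single edges (A_2), so the type is A_2 (the algebra sl(3)).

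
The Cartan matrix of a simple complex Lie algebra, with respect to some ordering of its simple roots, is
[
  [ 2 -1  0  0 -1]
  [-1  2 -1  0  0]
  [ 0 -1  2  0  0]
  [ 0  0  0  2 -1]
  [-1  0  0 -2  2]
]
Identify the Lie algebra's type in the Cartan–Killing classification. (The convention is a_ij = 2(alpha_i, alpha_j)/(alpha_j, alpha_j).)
The matrix has rank 5 with 2's on the diagonal. Reading the off-diagonal entries as Dynkin edges (a single edge where a_ij = a_ji = -1; a double or triple edge where a_ij * a_ji = 2 or 3), the diagram is a chain of 5 nodes with a double edge at one end; the terminal node there is the unique short simple root (B_5). One simple-root ordering that puts it in standard form is (alpha_3, alpha_2, alpha_1, alpha_5, alpha_4). So the algebra is type B_5, i.e. so(11).

B_5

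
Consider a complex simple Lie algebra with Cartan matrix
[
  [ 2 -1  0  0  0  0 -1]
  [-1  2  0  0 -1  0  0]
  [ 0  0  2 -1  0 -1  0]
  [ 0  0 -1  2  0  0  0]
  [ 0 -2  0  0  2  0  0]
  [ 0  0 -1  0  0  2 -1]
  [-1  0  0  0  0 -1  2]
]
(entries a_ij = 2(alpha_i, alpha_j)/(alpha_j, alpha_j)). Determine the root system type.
The matrix has rank 7 with 2's on the diagonal. Reading the off-diagonal entries as Dynkin edges (a single edge where a_ij = a_ji = -1; a double or triple edge where a_ij * a_ji = 2 or 3), the diagram is a chain of 7 nodes with a double edge at one end; the terminal node there is the unique long simple root (C_7). One simple-root ordering that puts it in standard form is (alpha_4, alpha_3, alpha_6, alpha_7, alpha_1, alpha_2, alpha_5). So the algebra is type C_7, i.e. sp(14).

C_7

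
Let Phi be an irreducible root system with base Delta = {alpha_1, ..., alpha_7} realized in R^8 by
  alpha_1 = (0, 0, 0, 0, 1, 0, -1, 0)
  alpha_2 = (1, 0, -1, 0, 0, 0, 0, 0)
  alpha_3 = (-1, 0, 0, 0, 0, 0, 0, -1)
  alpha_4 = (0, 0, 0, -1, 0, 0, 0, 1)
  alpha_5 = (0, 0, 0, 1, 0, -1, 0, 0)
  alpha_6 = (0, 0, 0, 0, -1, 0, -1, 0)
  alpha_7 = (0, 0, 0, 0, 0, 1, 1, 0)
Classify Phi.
D_7

Compute the Cartan integers a_ij = 2(alpha_i, alpha_j)/(alpha_j, alpha_j); the resulting 7x7 Cartan matrix is
[[2, 0, 0, 0, 0, 0, -1], [0, 2, -1, 0, 0, 0, 0], [0, -1, 2, -1, 0, 0, 0], [0, 0, -1, 2, -1, 0, 0], [0, 0, 0, -1, 2, 0, -1], [0, 0, 0, 0, 0, 2, -1], [-1, 0, 0, 0, -1, -1, 2]].
All simple roots have the same length, so the diagram is simply laced. The associated Dynkin diagram is a chain of 5 nodes with a fork of two nodes at one end (D_7), so the type is D_7 (the algebra so(14)).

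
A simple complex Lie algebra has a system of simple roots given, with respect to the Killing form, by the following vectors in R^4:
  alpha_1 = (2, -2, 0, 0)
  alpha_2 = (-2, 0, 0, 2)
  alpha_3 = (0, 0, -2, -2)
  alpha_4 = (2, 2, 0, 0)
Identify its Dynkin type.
Compute the Cartan integers a_ij = 2(alpha_i, alpha_j)/(alpha_j, alpha_j); the resulting 4x4 Cartan matrix is
[[2, -1, 0, 0], [-1, 2, -1, -1], [0, -1, 2, 0], [0, -1, 0, 2]].
All simple roots have the same length, so the diagram is simply laced. The associated Dynkin diagram is a chain of 2 nodes with a fork of two nodes at one end (D_4), so the type is D_4 (the algebra so(8)).

type D_4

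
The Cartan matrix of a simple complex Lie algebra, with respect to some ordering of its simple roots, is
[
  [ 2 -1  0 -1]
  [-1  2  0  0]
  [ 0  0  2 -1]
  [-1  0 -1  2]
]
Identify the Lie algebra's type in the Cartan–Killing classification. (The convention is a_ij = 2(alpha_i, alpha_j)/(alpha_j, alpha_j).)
The matrix has rank 4 with 2's on the diagonal. Reading the off-diagonal entries as Dynkin edges (a single edge where a_ij = a_ji = -1; a double or triple edge where a_ij * a_ji = 2 or 3), the diagram is a chain of 4 nodes with single edges (A_4). One simple-root ordering that puts it in standard form is (alpha_2, alpha_1, alpha_4, alpha_3). So the algebra is type A_4, i.e. sl(5).

A_4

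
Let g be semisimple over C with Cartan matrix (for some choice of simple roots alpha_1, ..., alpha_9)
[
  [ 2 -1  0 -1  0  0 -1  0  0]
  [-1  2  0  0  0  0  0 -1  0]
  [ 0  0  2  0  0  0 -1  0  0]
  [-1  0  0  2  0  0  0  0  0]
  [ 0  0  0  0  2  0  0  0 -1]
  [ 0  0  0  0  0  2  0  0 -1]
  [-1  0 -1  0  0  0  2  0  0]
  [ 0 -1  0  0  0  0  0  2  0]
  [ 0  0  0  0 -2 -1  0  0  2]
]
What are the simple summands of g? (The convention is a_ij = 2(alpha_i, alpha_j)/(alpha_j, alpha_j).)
type B_3 ⊕ type E_6

The diagram associated to this matrix has two connected components: the simple roots {alpha_5, alpha_6, alpha_9} form a chain of 3 nodes with a double edge at one end; the terminal node there is the unique short simple root (B_3), and {alpha_1, alpha_2, alpha_3, alpha_4, alpha_7, alpha_8} form a chain of 5 nodes with one extra node attached to the third node from one end (E_6). A semisimple Lie algebra decomposes uniquely as the direct sum of simple ideals, one per connected component of its Dynkin diagram, so g ≅ B_3 ⊕ E_6 (dimension 21 + 78 = 99).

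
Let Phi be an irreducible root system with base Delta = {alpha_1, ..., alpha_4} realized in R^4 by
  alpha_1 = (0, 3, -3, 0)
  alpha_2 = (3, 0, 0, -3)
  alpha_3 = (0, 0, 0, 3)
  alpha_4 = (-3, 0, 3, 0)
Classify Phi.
B_4

Compute the Cartan integers a_ij = 2(alpha_i, alpha_j)/(alpha_j, alpha_j); the resulting 4x4 Cartan matrix is
[[2, 0, 0, -1], [0, 2, -2, -1], [0, -1, 2, 0], [-1, -1, 0, 2]].
The roots have two lengths (squared-length ratio 2:1); the short ones are alpha_{3}. The associated Dynkin diagram is a chain of 4 nodes with a double edge at one end; the terminal node there is the unique short simple root (B_4), so the type is B_4 (the algebra so(9)).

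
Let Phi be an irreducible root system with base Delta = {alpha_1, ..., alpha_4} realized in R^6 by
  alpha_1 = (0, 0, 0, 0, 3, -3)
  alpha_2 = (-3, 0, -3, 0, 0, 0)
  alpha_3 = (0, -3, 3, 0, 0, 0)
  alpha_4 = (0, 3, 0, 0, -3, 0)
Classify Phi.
Compute the Cartan integers a_ij = 2(alpha_i, alpha_j)/(alpha_j, alpha_j); the resulting 4x4 Cartan matrix is
[[2, 0, 0, -1], [0, 2, -1, 0], [0, -1, 2, -1], [-1, 0, -1, 2]].
All simple roots have the same length, so the diagram is simply laced. The associated Dynkin diagram is a chain of 4 nodes with single edges (A_4), so the type is A_4 (the algebra sl(5)).

type A_4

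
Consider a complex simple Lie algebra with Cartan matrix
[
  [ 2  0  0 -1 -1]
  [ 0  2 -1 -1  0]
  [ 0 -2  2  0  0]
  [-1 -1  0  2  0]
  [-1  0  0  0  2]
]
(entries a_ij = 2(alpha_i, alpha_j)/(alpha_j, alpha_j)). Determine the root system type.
The matrix has rank 5 with 2's on the diagonal. Reading the off-diagonal entries as Dynkin edges (a single edge where a_ij = a_ji = -1; a double or triple edge where a_ij * a_ji = 2 or 3), the diagram is a chain of 5 nodes with a double edge at one end; the terminal node there is the unique long simple root (C_5). One simple-root ordering that puts it in standard form is (alpha_5, alpha_1, alpha_4, alpha_2, alpha_3). So the algebra is type C_5, i.e. sp(10).

C5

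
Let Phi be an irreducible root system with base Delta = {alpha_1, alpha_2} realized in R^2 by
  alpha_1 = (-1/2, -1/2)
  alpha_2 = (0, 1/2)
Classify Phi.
B_2

Compute the Cartan integers a_ij = 2(alpha_i, alpha_j)/(alpha_j, alpha_j); the resulting 2x2 Cartan matrix is
[[2, -2], [-1, 2]].
The roots have two lengths (squared-length ratio 2:1); the short ones are alpha_{2}. The associated Dynkin diagram is a chain of 2 nodes with a double edge at one end; the terminal node there is the unique short simple root (B_2), so the type is B_2 (the algebra so(5)).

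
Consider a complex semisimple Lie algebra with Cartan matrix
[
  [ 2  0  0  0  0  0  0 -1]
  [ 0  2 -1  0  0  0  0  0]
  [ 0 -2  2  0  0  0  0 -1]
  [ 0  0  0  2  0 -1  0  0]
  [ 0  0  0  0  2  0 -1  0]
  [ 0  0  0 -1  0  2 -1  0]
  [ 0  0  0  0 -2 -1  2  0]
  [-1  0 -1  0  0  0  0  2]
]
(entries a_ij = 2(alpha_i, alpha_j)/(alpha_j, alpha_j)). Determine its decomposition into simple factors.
The diagram associated to this matrix has two connected components: the simple roots {alpha_4, alpha_5, alpha_6, alpha_7} form a chain of 4 nodes with a double edge at one end; the terminal node there is the unique short simple root (B_4), and {alpha_1, alpha_2, alpha_3, alpha_8} form a chain of 4 nodes with a double edge at one end; the terminal node there is the unique short simple root (B_4). A semisimple Lie algebra decomposes uniquely as the direct sum of simple ideals, one per connected component of its Dynkin diagram, so g ≅ B_4 ⊕ B_4 (dimension 36 + 36 = 72).

type B_4 ⊕ type B_4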